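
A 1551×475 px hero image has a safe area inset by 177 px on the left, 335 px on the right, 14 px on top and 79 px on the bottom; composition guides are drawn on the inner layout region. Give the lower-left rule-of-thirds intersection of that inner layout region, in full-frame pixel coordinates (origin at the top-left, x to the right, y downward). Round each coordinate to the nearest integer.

x = 523 px, y = 269 px

Content width = 1551 − 177 − 335 = 1039 px; content height = 475 − 14 − 79 = 382 px.
Lower-left is one-third across and two-thirds down within the inner layout region.
x = 177 + 1 × 1039/3 = 177 + 346.33 ≈ 523
y = 14 + 2 × 382/3 = 14 + 254.67 ≈ 269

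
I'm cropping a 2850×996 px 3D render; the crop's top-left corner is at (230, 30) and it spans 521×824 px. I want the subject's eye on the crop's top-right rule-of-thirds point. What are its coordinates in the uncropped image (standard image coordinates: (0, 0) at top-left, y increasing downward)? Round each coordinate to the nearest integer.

(577, 305)

One third of the crop width 521 is 173.67 px.
One third of the crop height 824 is 274.67 px.
The top-right point is two-thirds across and one-third down within the crop:
x = 230 + 2 × 173.67 ≈ 577; y = 30 + 1 × 274.67 ≈ 305.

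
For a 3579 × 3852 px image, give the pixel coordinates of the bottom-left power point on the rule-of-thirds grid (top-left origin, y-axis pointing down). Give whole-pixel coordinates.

The bottom-left point sits one-third of the way across and two-thirds of the way down.
x = 1 × 3579/3 ≈ 1193; y = 2 × 3852/3 ≈ 2568.

(1193, 2568)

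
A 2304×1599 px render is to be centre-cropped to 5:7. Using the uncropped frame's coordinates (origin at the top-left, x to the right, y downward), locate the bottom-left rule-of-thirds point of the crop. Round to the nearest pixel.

2304/1599 > 5/7, so the 5:7 crop keeps the full height 1599 and trims width to 1599 × 5/7 = 1142.14 px.
Left offset = (2304 − 1142.14)/2 = 580.93 px; top offset = 0.
Bottom-left is one-third across and two-thirds down within the crop:
x = 580.93 + 1 × 1142.14/3 ≈ 962; y = 0.00 + 2 × 1599.00/3 ≈ 1066.

x = 962 px, y = 1066 px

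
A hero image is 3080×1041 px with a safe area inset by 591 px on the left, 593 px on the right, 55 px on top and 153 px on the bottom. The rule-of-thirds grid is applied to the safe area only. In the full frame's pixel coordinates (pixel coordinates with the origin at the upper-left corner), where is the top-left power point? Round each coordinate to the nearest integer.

Content width = 3080 − 591 − 593 = 1896 px; content height = 1041 − 55 − 153 = 833 px.
Top-left is one-third across and one-third down within the safe area.
x = 591 + 1 × 1896/3 = 591 + 632.00 ≈ 1223
y = 55 + 1 × 833/3 = 55 + 277.67 ≈ 333

(1223, 333)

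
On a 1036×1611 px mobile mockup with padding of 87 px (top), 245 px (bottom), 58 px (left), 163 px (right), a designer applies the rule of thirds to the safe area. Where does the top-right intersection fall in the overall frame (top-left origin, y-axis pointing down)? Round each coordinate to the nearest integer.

Content width = 1036 − 58 − 163 = 815 px; content height = 1611 − 87 − 245 = 1279 px.
Top-right is two-thirds across and one-third down within the safe area.
x = 58 + 2 × 815/3 = 58 + 543.33 ≈ 601
y = 87 + 1 × 1279/3 = 87 + 426.33 ≈ 513

x = 601 px, y = 513 px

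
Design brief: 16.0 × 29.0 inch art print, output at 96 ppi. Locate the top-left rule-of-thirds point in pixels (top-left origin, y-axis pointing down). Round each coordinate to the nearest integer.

In pixels the canvas is 16.0 × 96 = 1536 wide and 29.0 × 96 = 2784 tall.
The top-left point is one-third across and one-third down:
x = 1 × 1536/3 ≈ 512; y = 1 × 2784/3 ≈ 928.

(512, 928)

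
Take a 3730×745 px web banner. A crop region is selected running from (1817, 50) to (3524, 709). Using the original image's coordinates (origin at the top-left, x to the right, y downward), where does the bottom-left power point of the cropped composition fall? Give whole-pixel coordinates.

x = 2386 px, y = 489 px

Crop width = 3524 − 1817 = 1707 px; one third is 569.00 px.
Crop height = 709 − 50 = 659 px; one third is 219.67 px.
The bottom-left point is one-third across and two-thirds down within the crop:
x = 1817 + 1 × 569.00 ≈ 2386; y = 50 + 2 × 219.67 ≈ 489.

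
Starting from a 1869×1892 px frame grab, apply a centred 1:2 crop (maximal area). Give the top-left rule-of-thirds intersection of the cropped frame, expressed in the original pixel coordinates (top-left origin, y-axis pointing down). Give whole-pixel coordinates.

x = 777 px, y = 631 px

1869/1892 > 1/2, so the 1:2 crop keeps the full height 1892 and trims width to 1892 × 1/2 = 946.00 px.
Left offset = (1869 − 946.00)/2 = 461.50 px; top offset = 0.
Top-left is one-third across and one-third down within the crop:
x = 461.50 + 1 × 946.00/3 ≈ 777; y = 0.00 + 1 × 1892.00/3 ≈ 631.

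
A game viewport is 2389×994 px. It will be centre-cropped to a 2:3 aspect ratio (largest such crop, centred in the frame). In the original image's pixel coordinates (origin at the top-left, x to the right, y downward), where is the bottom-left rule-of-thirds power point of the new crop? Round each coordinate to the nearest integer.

(1084, 663)

2389/994 > 2/3, so the 2:3 crop keeps the full height 994 and trims width to 994 × 2/3 = 662.67 px.
Left offset = (2389 − 662.67)/2 = 863.17 px; top offset = 0.
Bottom-left is one-third across and two-thirds down within the crop:
x = 863.17 + 1 × 662.67/3 ≈ 1084; y = 0.00 + 2 × 994.00/3 ≈ 663.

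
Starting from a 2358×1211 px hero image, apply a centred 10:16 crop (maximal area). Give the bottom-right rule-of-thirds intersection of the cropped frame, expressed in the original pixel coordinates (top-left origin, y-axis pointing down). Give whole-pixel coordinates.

2358/1211 > 10/16, so the 10:16 crop keeps the full height 1211 and trims width to 1211 × 10/16 = 756.88 px.
Left offset = (2358 − 756.88)/2 = 800.56 px; top offset = 0.
Bottom-right is two-thirds across and two-thirds down within the crop:
x = 800.56 + 2 × 756.88/3 ≈ 1305; y = 0.00 + 2 × 1211.00/3 ≈ 807.

x = 1305 px, y = 807 px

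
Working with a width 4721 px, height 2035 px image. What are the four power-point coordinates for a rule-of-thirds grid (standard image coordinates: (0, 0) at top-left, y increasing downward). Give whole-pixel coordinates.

(1574, 678), (3147, 678), (1574, 1357), (3147, 1357)

One third of 4721 is 1573.67; one third of 2035 is 678.33.
Vertical third lines at x = 1574 and x = 3147; horizontal third lines at y = 678 and y = 1357.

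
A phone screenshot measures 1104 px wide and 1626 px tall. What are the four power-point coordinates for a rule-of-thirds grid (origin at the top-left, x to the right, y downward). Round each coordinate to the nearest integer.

(368, 542), (736, 542), (368, 1084), (736, 1084)

One third of 1104 is 368; one third of 1626 is 542.
Vertical third lines at x = 368 and x = 736; horizontal third lines at y = 542 and y = 1084.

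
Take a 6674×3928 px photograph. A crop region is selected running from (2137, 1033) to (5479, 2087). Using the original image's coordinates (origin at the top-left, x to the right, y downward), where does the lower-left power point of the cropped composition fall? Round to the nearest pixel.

Crop width = 5479 − 2137 = 3342 px; one third is 1114.00 px.
Crop height = 2087 − 1033 = 1054 px; one third is 351.33 px.
The lower-left point is one-third across and two-thirds down within the crop:
x = 2137 + 1 × 1114.00 ≈ 3251; y = 1033 + 2 × 351.33 ≈ 1736.

(3251, 1736)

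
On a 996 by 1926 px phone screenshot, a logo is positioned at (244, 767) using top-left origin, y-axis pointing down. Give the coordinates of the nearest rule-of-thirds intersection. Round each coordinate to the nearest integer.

(332, 642)

Third lines: x ∈ {332, 664}, y ∈ {642, 1284}.
244 is closer to x = 332; 767 is closer to y = 642.
So the nearest intersection is the upper-left power point.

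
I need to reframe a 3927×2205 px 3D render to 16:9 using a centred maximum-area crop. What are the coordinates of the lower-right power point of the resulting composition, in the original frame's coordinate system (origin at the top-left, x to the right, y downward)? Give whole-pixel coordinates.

x = 2617 px, y = 1470 px

3927/2205 > 16/9, so the 16:9 crop keeps the full height 2205 and trims width to 2205 × 16/9 = 3920.00 px.
Left offset = (3927 − 3920.00)/2 = 3.50 px; top offset = 0.
Lower-right is two-thirds across and two-thirds down within the crop:
x = 3.50 + 2 × 3920.00/3 ≈ 2617; y = 0.00 + 2 × 2205.00/3 ≈ 1470.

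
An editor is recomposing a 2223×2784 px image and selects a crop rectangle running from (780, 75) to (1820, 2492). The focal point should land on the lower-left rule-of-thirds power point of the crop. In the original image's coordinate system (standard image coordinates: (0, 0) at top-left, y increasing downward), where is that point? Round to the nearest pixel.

(1127, 1686)

Crop width = 1820 − 780 = 1040 px; one third is 346.67 px.
Crop height = 2492 − 75 = 2417 px; one third is 805.67 px.
The lower-left point is one-third across and two-thirds down within the crop:
x = 780 + 1 × 346.67 ≈ 1127; y = 75 + 2 × 805.67 ≈ 1686.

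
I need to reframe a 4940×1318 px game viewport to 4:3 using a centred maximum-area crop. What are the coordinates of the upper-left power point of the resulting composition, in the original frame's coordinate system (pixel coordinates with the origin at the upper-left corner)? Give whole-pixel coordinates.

4940/1318 > 4/3, so the 4:3 crop keeps the full height 1318 and trims width to 1318 × 4/3 = 1757.33 px.
Left offset = (4940 − 1757.33)/2 = 1591.33 px; top offset = 0.
Upper-left is one-third across and one-third down within the crop:
x = 1591.33 + 1 × 1757.33/3 ≈ 2177; y = 0.00 + 1 × 1318.00/3 ≈ 439.

x = 2177 px, y = 439 px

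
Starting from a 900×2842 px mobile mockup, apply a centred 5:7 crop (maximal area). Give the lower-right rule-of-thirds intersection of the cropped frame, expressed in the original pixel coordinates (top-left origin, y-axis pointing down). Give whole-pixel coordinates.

(600, 1631)

900/2842 < 5/7, so the 5:7 crop keeps the full width 900 and trims height to 900 × 7/5 = 1260.00 px.
Top offset = (2842 − 1260.00)/2 = 791.00 px; left offset = 0.
Lower-right is two-thirds across and two-thirds down within the crop:
x = 0.00 + 2 × 900.00/3 ≈ 600; y = 791.00 + 2 × 1260.00/3 ≈ 1631.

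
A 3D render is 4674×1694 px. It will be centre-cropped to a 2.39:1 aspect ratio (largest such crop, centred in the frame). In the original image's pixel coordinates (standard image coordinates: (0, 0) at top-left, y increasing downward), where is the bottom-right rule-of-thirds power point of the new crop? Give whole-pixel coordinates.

4674/1694 > 2.39/1, so the 2.39:1 crop keeps the full height 1694 and trims width to 1694 × 2.39/1 = 4048.66 px.
Left offset = (4674 − 4048.66)/2 = 312.67 px; top offset = 0.
Bottom-right is two-thirds across and two-thirds down within the crop:
x = 312.67 + 2 × 4048.66/3 ≈ 3012; y = 0.00 + 2 × 1694.00/3 ≈ 1129.

x = 3012 px, y = 1129 px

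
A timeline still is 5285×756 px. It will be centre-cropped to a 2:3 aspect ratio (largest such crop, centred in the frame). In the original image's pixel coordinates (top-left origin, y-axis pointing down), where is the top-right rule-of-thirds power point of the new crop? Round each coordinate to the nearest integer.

5285/756 > 2/3, so the 2:3 crop keeps the full height 756 and trims width to 756 × 2/3 = 504.00 px.
Left offset = (5285 − 504.00)/2 = 2390.50 px; top offset = 0.
Top-right is two-thirds across and one-third down within the crop:
x = 2390.50 + 2 × 504.00/3 ≈ 2727; y = 0.00 + 1 × 756.00/3 ≈ 252.

(2727, 252)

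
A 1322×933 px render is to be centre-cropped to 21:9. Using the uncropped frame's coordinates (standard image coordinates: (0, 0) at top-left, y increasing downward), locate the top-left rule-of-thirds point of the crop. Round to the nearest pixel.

1322/933 < 21/9, so the 21:9 crop keeps the full width 1322 and trims height to 1322 × 9/21 = 566.57 px.
Top offset = (933 − 566.57)/2 = 183.21 px; left offset = 0.
Top-left is one-third across and one-third down within the crop:
x = 0.00 + 1 × 1322.00/3 ≈ 441; y = 183.21 + 1 × 566.57/3 ≈ 372.

(441, 372)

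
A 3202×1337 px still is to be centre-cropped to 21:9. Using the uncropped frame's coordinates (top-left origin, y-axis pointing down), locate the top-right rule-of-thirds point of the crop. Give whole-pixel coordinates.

x = 2121 px, y = 446 px

3202/1337 > 21/9, so the 21:9 crop keeps the full height 1337 and trims width to 1337 × 21/9 = 3119.67 px.
Left offset = (3202 − 3119.67)/2 = 41.17 px; top offset = 0.
Top-right is two-thirds across and one-third down within the crop:
x = 41.17 + 2 × 3119.67/3 ≈ 2121; y = 0.00 + 1 × 1337.00/3 ≈ 446.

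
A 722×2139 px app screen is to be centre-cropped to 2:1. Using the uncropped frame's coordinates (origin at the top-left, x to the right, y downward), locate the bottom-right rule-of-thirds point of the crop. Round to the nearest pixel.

x = 481 px, y = 1130 px

722/2139 < 2/1, so the 2:1 crop keeps the full width 722 and trims height to 722 × 1/2 = 361.00 px.
Top offset = (2139 − 361.00)/2 = 889.00 px; left offset = 0.
Bottom-right is two-thirds across and two-thirds down within the crop:
x = 0.00 + 2 × 722.00/3 ≈ 481; y = 889.00 + 2 × 361.00/3 ≈ 1130.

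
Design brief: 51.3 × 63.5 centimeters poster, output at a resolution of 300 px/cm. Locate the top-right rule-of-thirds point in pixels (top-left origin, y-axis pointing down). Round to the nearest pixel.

In pixels the canvas is 51.3 × 300 = 15390 wide and 63.5 × 300 = 19050 tall.
The top-right point is two-thirds across and one-third down:
x = 2 × 15390/3 ≈ 10260; y = 1 × 19050/3 ≈ 6350.

(10260, 6350)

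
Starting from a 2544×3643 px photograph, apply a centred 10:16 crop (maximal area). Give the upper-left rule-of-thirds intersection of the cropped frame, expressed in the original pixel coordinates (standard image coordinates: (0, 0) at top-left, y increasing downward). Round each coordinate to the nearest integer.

2544/3643 > 10/16, so the 10:16 crop keeps the full height 3643 and trims width to 3643 × 10/16 = 2276.88 px.
Left offset = (2544 − 2276.88)/2 = 133.56 px; top offset = 0.
Upper-left is one-third across and one-third down within the crop:
x = 133.56 + 1 × 2276.88/3 ≈ 893; y = 0.00 + 1 × 3643.00/3 ≈ 1214.

x = 893 px, y = 1214 px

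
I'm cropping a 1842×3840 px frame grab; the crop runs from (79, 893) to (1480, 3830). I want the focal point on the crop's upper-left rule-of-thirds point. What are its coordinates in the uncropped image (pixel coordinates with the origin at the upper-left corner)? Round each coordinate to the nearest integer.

(546, 1872)

Crop width = 1480 − 79 = 1401 px; one third is 467.00 px.
Crop height = 3830 − 893 = 2937 px; one third is 979.00 px.
The upper-left point is one-third across and one-third down within the crop:
x = 79 + 1 × 467.00 ≈ 546; y = 893 + 1 × 979.00 ≈ 1872.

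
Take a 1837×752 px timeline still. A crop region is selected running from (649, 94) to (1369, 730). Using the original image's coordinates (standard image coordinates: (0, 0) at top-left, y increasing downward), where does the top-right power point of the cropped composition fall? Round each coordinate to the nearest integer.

Crop width = 1369 − 649 = 720 px; one third is 240.00 px.
Crop height = 730 − 94 = 636 px; one third is 212.00 px.
The top-right point is two-thirds across and one-third down within the crop:
x = 649 + 2 × 240.00 ≈ 1129; y = 94 + 1 × 212.00 ≈ 306.

x = 1129 px, y = 306 px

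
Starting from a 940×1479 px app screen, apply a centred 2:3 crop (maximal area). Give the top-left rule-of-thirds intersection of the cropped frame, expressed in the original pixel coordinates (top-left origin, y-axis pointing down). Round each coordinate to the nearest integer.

x = 313 px, y = 505 px

940/1479 < 2/3, so the 2:3 crop keeps the full width 940 and trims height to 940 × 3/2 = 1410.00 px.
Top offset = (1479 − 1410.00)/2 = 34.50 px; left offset = 0.
Top-left is one-third across and one-third down within the crop:
x = 0.00 + 1 × 940.00/3 ≈ 313; y = 34.50 + 1 × 1410.00/3 ≈ 505.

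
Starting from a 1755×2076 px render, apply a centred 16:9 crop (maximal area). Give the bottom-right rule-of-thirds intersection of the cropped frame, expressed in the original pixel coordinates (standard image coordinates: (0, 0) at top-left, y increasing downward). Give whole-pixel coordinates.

1755/2076 < 16/9, so the 16:9 crop keeps the full width 1755 and trims height to 1755 × 9/16 = 987.19 px.
Top offset = (2076 − 987.19)/2 = 544.41 px; left offset = 0.
Bottom-right is two-thirds across and two-thirds down within the crop:
x = 0.00 + 2 × 1755.00/3 ≈ 1170; y = 544.41 + 2 × 987.19/3 ≈ 1203.

(1170, 1203)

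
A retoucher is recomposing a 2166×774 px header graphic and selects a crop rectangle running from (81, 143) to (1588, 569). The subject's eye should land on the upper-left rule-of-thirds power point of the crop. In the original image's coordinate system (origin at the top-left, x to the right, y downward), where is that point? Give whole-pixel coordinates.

Crop width = 1588 − 81 = 1507 px; one third is 502.33 px.
Crop height = 569 − 143 = 426 px; one third is 142.00 px.
The upper-left point is one-third across and one-third down within the crop:
x = 81 + 1 × 502.33 ≈ 583; y = 143 + 1 × 142.00 ≈ 285.

(583, 285)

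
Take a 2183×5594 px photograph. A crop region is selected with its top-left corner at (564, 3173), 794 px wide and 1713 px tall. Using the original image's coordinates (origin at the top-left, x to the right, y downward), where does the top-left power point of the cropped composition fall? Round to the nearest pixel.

(829, 3744)

One third of the crop width 794 is 264.67 px.
One third of the crop height 1713 is 571.00 px.
The top-left point is one-third across and one-third down within the crop:
x = 564 + 1 × 264.67 ≈ 829; y = 3173 + 1 × 571.00 ≈ 3744.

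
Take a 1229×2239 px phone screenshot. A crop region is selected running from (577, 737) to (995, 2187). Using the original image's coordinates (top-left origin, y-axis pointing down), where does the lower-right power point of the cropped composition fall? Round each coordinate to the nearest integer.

Crop width = 995 − 577 = 418 px; one third is 139.33 px.
Crop height = 2187 − 737 = 1450 px; one third is 483.33 px.
The lower-right point is two-thirds across and two-thirds down within the crop:
x = 577 + 2 × 139.33 ≈ 856; y = 737 + 2 × 483.33 ≈ 1704.

x = 856 px, y = 1704 px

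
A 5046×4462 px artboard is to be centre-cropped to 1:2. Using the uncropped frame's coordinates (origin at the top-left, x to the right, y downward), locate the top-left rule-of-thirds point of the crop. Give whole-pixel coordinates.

(2151, 1487)

5046/4462 > 1/2, so the 1:2 crop keeps the full height 4462 and trims width to 4462 × 1/2 = 2231.00 px.
Left offset = (5046 − 2231.00)/2 = 1407.50 px; top offset = 0.
Top-left is one-third across and one-third down within the crop:
x = 1407.50 + 1 × 2231.00/3 ≈ 2151; y = 0.00 + 1 × 4462.00/3 ≈ 1487.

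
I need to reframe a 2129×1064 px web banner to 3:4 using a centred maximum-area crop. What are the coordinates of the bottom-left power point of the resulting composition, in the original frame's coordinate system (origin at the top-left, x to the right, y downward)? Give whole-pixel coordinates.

(932, 709)

2129/1064 > 3/4, so the 3:4 crop keeps the full height 1064 and trims width to 1064 × 3/4 = 798.00 px.
Left offset = (2129 − 798.00)/2 = 665.50 px; top offset = 0.
Bottom-left is one-third across and two-thirds down within the crop:
x = 665.50 + 1 × 798.00/3 ≈ 932; y = 0.00 + 2 × 1064.00/3 ≈ 709.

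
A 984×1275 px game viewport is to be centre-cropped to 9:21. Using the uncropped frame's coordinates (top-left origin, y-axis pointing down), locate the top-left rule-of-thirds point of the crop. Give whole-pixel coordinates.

(401, 425)

984/1275 > 9/21, so the 9:21 crop keeps the full height 1275 and trims width to 1275 × 9/21 = 546.43 px.
Left offset = (984 − 546.43)/2 = 218.79 px; top offset = 0.
Top-left is one-third across and one-third down within the crop:
x = 218.79 + 1 × 546.43/3 ≈ 401; y = 0.00 + 1 × 1275.00/3 ≈ 425.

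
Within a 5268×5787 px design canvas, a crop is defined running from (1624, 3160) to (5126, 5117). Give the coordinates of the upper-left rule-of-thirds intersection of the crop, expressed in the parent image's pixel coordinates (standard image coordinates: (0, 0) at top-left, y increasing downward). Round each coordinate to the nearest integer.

Crop width = 5126 − 1624 = 3502 px; one third is 1167.33 px.
Crop height = 5117 − 3160 = 1957 px; one third is 652.33 px.
The upper-left point is one-third across and one-third down within the crop:
x = 1624 + 1 × 1167.33 ≈ 2791; y = 3160 + 1 × 652.33 ≈ 3812.

(2791, 3812)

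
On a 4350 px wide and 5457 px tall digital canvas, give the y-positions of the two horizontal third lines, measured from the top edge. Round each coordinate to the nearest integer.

5457 / 3 = 1819, so the horizontal lines sit at one and two thirds of 5457.

y = 1819 px and y = 3638 px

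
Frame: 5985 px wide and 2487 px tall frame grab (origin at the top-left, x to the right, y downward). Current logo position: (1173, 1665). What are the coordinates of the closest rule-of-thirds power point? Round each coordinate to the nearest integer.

(1995, 1658)

Third lines: x ∈ {1995, 3990}, y ∈ {829, 1658}.
1173 is closer to x = 1995; 1665 is closer to y = 1658.
So the nearest intersection is the lower-left power point.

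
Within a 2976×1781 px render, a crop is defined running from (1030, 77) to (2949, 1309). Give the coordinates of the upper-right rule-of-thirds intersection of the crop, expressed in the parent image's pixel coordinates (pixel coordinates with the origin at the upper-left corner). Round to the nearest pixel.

x = 2309 px, y = 488 px

Crop width = 2949 − 1030 = 1919 px; one third is 639.67 px.
Crop height = 1309 − 77 = 1232 px; one third is 410.67 px.
The upper-right point is two-thirds across and one-third down within the crop:
x = 1030 + 2 × 639.67 ≈ 2309; y = 77 + 1 × 410.67 ≈ 488.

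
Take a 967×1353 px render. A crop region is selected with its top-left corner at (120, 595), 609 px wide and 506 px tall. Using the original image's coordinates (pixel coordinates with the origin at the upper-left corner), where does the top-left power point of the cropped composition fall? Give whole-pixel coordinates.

x = 323 px, y = 764 px

One third of the crop width 609 is 203.00 px.
One third of the crop height 506 is 168.67 px.
The top-left point is one-third across and one-third down within the crop:
x = 120 + 1 × 203.00 ≈ 323; y = 595 + 1 × 168.67 ≈ 764.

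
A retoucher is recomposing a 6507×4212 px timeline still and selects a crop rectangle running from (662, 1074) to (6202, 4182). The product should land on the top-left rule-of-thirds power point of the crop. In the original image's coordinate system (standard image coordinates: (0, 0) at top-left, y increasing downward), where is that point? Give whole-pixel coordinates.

Crop width = 6202 − 662 = 5540 px; one third is 1846.67 px.
Crop height = 4182 − 1074 = 3108 px; one third is 1036.00 px.
The top-left point is one-third across and one-third down within the crop:
x = 662 + 1 × 1846.67 ≈ 2509; y = 1074 + 1 × 1036.00 ≈ 2110.

(2509, 2110)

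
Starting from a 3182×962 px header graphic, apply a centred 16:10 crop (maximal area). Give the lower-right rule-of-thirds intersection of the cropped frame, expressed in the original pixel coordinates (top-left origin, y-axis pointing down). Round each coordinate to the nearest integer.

3182/962 > 16/10, so the 16:10 crop keeps the full height 962 and trims width to 962 × 16/10 = 1539.20 px.
Left offset = (3182 − 1539.20)/2 = 821.40 px; top offset = 0.
Lower-right is two-thirds across and two-thirds down within the crop:
x = 821.40 + 2 × 1539.20/3 ≈ 1848; y = 0.00 + 2 × 962.00/3 ≈ 641.

(1848, 641)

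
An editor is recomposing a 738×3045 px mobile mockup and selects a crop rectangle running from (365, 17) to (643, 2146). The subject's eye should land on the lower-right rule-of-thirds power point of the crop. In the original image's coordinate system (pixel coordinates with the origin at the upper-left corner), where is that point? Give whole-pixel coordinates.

x = 550 px, y = 1436 px

Crop width = 643 − 365 = 278 px; one third is 92.67 px.
Crop height = 2146 − 17 = 2129 px; one third is 709.67 px.
The lower-right point is two-thirds across and two-thirds down within the crop:
x = 365 + 2 × 92.67 ≈ 550; y = 17 + 2 × 709.67 ≈ 1436.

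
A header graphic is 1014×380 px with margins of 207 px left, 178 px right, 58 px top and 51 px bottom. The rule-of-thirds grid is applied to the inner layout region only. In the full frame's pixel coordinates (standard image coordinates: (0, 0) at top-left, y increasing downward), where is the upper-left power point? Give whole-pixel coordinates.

x = 417 px, y = 148 px

Content width = 1014 − 207 − 178 = 629 px; content height = 380 − 58 − 51 = 271 px.
Upper-left is one-third across and one-third down within the inner layout region.
x = 207 + 1 × 629/3 = 207 + 209.67 ≈ 417
y = 58 + 1 × 271/3 = 58 + 90.33 ≈ 148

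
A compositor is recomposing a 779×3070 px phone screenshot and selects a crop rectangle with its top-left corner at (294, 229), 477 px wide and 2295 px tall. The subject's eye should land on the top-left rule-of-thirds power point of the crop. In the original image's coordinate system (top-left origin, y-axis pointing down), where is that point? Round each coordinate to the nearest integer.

One third of the crop width 477 is 159.00 px.
One third of the crop height 2295 is 765.00 px.
The top-left point is one-third across and one-third down within the crop:
x = 294 + 1 × 159.00 ≈ 453; y = 229 + 1 × 765.00 ≈ 994.

x = 453 px, y = 994 px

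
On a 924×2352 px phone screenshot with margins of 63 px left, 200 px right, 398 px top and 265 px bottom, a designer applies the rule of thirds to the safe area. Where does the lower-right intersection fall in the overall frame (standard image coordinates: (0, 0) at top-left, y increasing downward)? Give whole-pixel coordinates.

x = 504 px, y = 1524 px

Content width = 924 − 63 − 200 = 661 px; content height = 2352 − 398 − 265 = 1689 px.
Lower-right is two-thirds across and two-thirds down within the safe area.
x = 63 + 2 × 661/3 = 63 + 440.67 ≈ 504
y = 398 + 2 × 1689/3 = 398 + 1126.00 ≈ 1524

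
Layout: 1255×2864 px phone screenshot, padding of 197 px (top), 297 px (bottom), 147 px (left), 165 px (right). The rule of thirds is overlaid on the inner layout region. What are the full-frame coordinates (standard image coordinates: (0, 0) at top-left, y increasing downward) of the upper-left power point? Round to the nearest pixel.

Content width = 1255 − 147 − 165 = 943 px; content height = 2864 − 197 − 297 = 2370 px.
Upper-left is one-third across and one-third down within the inner layout region.
x = 147 + 1 × 943/3 = 147 + 314.33 ≈ 461
y = 197 + 1 × 2370/3 = 197 + 790.00 ≈ 987

(461, 987)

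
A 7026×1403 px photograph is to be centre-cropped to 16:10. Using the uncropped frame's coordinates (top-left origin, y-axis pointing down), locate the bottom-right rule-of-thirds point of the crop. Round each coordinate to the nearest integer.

x = 3887 px, y = 935 px

7026/1403 > 16/10, so the 16:10 crop keeps the full height 1403 and trims width to 1403 × 16/10 = 2244.80 px.
Left offset = (7026 − 2244.80)/2 = 2390.60 px; top offset = 0.
Bottom-right is two-thirds across and two-thirds down within the crop:
x = 2390.60 + 2 × 2244.80/3 ≈ 3887; y = 0.00 + 2 × 1403.00/3 ≈ 935.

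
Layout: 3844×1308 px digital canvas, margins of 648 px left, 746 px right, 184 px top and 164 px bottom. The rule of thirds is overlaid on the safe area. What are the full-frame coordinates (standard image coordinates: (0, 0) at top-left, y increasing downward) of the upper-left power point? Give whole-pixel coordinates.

x = 1465 px, y = 504 px

Content width = 3844 − 648 − 746 = 2450 px; content height = 1308 − 184 − 164 = 960 px.
Upper-left is one-third across and one-third down within the safe area.
x = 648 + 1 × 2450/3 = 648 + 816.67 ≈ 1465
y = 184 + 1 × 960/3 = 184 + 320.00 ≈ 504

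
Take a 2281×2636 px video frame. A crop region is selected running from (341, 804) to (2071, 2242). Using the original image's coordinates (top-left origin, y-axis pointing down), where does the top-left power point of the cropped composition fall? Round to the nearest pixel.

Crop width = 2071 − 341 = 1730 px; one third is 576.67 px.
Crop height = 2242 − 804 = 1438 px; one third is 479.33 px.
The top-left point is one-third across and one-third down within the crop:
x = 341 + 1 × 576.67 ≈ 918; y = 804 + 1 × 479.33 ≈ 1283.

(918, 1283)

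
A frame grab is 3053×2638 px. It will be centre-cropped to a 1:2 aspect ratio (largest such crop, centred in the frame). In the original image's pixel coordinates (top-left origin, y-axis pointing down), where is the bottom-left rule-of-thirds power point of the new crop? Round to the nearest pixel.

3053/2638 > 1/2, so the 1:2 crop keeps the full height 2638 and trims width to 2638 × 1/2 = 1319.00 px.
Left offset = (3053 − 1319.00)/2 = 867.00 px; top offset = 0.
Bottom-left is one-third across and two-thirds down within the crop:
x = 867.00 + 1 × 1319.00/3 ≈ 1307; y = 0.00 + 2 × 2638.00/3 ≈ 1759.

x = 1307 px, y = 1759 px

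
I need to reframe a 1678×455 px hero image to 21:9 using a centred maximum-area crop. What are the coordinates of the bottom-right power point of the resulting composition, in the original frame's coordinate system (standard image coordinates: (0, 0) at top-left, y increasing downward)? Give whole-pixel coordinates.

(1016, 303)

1678/455 > 21/9, so the 21:9 crop keeps the full height 455 and trims width to 455 × 21/9 = 1061.67 px.
Left offset = (1678 − 1061.67)/2 = 308.17 px; top offset = 0.
Bottom-right is two-thirds across and two-thirds down within the crop:
x = 308.17 + 2 × 1061.67/3 ≈ 1016; y = 0.00 + 2 × 455.00/3 ≈ 303.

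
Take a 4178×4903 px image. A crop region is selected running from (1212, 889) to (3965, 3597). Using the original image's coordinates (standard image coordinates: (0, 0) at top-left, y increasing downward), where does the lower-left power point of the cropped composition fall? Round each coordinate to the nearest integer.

(2130, 2694)

Crop width = 3965 − 1212 = 2753 px; one third is 917.67 px.
Crop height = 3597 − 889 = 2708 px; one third is 902.67 px.
The lower-left point is one-third across and two-thirds down within the crop:
x = 1212 + 1 × 917.67 ≈ 2130; y = 889 + 2 × 902.67 ≈ 2694.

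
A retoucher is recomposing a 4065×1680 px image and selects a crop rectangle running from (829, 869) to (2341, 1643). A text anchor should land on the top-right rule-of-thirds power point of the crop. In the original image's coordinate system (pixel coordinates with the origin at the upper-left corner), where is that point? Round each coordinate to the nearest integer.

Crop width = 2341 − 829 = 1512 px; one third is 504.00 px.
Crop height = 1643 − 869 = 774 px; one third is 258.00 px.
The top-right point is two-thirds across and one-third down within the crop:
x = 829 + 2 × 504.00 ≈ 1837; y = 869 + 1 × 258.00 ≈ 1127.

(1837, 1127)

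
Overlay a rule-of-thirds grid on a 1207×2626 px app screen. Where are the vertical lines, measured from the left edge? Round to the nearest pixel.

402 px and 805 px

1207 / 3 = 402.33, so the vertical lines sit at one and two thirds of 1207.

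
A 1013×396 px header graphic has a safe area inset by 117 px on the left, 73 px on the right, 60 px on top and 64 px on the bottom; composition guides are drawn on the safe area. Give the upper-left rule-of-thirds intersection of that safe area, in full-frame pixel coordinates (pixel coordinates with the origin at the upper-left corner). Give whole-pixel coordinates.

Content width = 1013 − 117 − 73 = 823 px; content height = 396 − 60 − 64 = 272 px.
Upper-left is one-third across and one-third down within the safe area.
x = 117 + 1 × 823/3 = 117 + 274.33 ≈ 391
y = 60 + 1 × 272/3 = 60 + 90.67 ≈ 151

x = 391 px, y = 151 px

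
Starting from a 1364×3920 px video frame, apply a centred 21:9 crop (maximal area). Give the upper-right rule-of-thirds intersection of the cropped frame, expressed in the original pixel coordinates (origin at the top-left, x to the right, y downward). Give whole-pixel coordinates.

(909, 1863)

1364/3920 < 21/9, so the 21:9 crop keeps the full width 1364 and trims height to 1364 × 9/21 = 584.57 px.
Top offset = (3920 − 584.57)/2 = 1667.71 px; left offset = 0.
Upper-right is two-thirds across and one-third down within the crop:
x = 0.00 + 2 × 1364.00/3 ≈ 909; y = 1667.71 + 1 × 584.57/3 ≈ 1863.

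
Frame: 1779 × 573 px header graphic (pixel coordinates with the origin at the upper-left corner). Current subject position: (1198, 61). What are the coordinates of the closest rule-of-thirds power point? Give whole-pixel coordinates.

Third lines: x ∈ {593, 1186}, y ∈ {191, 382}.
1198 is closer to x = 1186; 61 is closer to y = 191.
So the nearest intersection is the upper-right power point.

x = 1186 px, y = 191 px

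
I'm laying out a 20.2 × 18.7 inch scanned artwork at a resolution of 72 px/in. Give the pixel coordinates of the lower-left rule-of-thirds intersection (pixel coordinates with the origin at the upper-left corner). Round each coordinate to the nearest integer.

x = 485 px, y = 898 px

In pixels the canvas is 20.2 × 72 = 1454.4 wide and 18.7 × 72 = 1346.4 tall.
The lower-left point is one-third across and two-thirds down:
x = 1 × 1454.4/3 ≈ 485; y = 2 × 1346.4/3 ≈ 898.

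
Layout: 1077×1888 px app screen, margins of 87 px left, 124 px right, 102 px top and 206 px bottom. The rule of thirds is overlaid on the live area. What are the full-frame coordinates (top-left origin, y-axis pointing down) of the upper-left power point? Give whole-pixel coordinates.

Content width = 1077 − 87 − 124 = 866 px; content height = 1888 − 102 − 206 = 1580 px.
Upper-left is one-third across and one-third down within the live area.
x = 87 + 1 × 866/3 = 87 + 288.67 ≈ 376
y = 102 + 1 × 1580/3 = 102 + 526.67 ≈ 629

(376, 629)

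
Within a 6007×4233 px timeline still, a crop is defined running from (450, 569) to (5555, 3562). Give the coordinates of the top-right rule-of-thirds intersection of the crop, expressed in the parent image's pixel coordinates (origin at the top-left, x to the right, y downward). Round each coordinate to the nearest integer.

Crop width = 5555 − 450 = 5105 px; one third is 1701.67 px.
Crop height = 3562 − 569 = 2993 px; one third is 997.67 px.
The top-right point is two-thirds across and one-third down within the crop:
x = 450 + 2 × 1701.67 ≈ 3853; y = 569 + 1 × 997.67 ≈ 1567.

(3853, 1567)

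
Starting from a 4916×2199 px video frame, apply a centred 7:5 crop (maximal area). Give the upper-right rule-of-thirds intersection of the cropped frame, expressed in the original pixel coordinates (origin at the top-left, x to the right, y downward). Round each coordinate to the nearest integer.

4916/2199 > 7/5, so the 7:5 crop keeps the full height 2199 and trims width to 2199 × 7/5 = 3078.60 px.
Left offset = (4916 − 3078.60)/2 = 918.70 px; top offset = 0.
Upper-right is two-thirds across and one-third down within the crop:
x = 918.70 + 2 × 3078.60/3 ≈ 2971; y = 0.00 + 1 × 2199.00/3 ≈ 733.

x = 2971 px, y = 733 px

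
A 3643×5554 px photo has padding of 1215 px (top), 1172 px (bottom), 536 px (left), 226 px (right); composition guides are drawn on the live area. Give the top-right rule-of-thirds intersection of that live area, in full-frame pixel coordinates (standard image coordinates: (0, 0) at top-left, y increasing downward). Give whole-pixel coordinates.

x = 2457 px, y = 2271 px

Content width = 3643 − 536 − 226 = 2881 px; content height = 5554 − 1215 − 1172 = 3167 px.
Top-right is two-thirds across and one-third down within the live area.
x = 536 + 2 × 2881/3 = 536 + 1920.67 ≈ 2457
y = 1215 + 1 × 3167/3 = 1215 + 1055.67 ≈ 2271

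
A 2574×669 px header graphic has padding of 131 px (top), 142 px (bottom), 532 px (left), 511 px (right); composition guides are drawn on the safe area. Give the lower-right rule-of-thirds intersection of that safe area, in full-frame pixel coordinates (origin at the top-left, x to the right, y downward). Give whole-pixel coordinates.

Content width = 2574 − 532 − 511 = 1531 px; content height = 669 − 131 − 142 = 396 px.
Lower-right is two-thirds across and two-thirds down within the safe area.
x = 532 + 2 × 1531/3 = 532 + 1020.67 ≈ 1553
y = 131 + 2 × 396/3 = 131 + 264.00 ≈ 395

x = 1553 px, y = 395 px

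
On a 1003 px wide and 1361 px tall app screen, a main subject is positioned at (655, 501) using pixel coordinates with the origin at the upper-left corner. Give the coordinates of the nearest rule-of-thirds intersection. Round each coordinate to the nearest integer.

(669, 454)

Third lines: x ∈ {334, 669}, y ∈ {454, 907}.
655 is closer to x = 669; 501 is closer to y = 454.
So the nearest intersection is the upper-right power point.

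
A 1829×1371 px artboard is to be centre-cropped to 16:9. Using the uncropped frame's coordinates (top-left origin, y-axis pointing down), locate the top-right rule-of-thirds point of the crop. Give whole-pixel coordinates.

1829/1371 < 16/9, so the 16:9 crop keeps the full width 1829 and trims height to 1829 × 9/16 = 1028.81 px.
Top offset = (1371 − 1028.81)/2 = 171.09 px; left offset = 0.
Top-right is two-thirds across and one-third down within the crop:
x = 0.00 + 2 × 1829.00/3 ≈ 1219; y = 171.09 + 1 × 1028.81/3 ≈ 514.

x = 1219 px, y = 514 px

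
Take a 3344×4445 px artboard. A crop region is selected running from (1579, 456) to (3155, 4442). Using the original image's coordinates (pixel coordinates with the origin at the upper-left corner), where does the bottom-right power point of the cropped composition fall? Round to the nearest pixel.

Crop width = 3155 − 1579 = 1576 px; one third is 525.33 px.
Crop height = 4442 − 456 = 3986 px; one third is 1328.67 px.
The bottom-right point is two-thirds across and two-thirds down within the crop:
x = 1579 + 2 × 525.33 ≈ 2630; y = 456 + 2 × 1328.67 ≈ 3113.

x = 2630 px, y = 3113 px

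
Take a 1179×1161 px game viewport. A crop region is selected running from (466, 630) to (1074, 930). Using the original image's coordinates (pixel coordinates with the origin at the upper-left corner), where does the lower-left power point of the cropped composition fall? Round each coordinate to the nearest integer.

(669, 830)

Crop width = 1074 − 466 = 608 px; one third is 202.67 px.
Crop height = 930 − 630 = 300 px; one third is 100.00 px.
The lower-left point is one-third across and two-thirds down within the crop:
x = 466 + 1 × 202.67 ≈ 669; y = 630 + 2 × 100.00 ≈ 830.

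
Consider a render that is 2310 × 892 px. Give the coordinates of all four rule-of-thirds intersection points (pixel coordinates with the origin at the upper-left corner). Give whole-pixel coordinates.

One third of 2310 is 770; one third of 892 is 297.33.
Vertical third lines at x = 770 and x = 1540; horizontal third lines at y = 297 and y = 595.

(770, 297), (1540, 297), (770, 595), (1540, 595)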